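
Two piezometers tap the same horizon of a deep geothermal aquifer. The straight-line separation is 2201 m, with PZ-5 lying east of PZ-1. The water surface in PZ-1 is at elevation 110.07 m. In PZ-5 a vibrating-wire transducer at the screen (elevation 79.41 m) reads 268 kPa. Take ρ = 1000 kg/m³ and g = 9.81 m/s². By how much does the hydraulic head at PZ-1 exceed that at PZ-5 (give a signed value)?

Δh ≈ 3.34 m

Total head at PZ-1: h = 110.07 m (water level in the piezometer is the total head).
Pressure head at PZ-5: ψ = P/(ρg) = 268×1000 / (1000 × 9.81) = 27.32 m.
Total head at PZ-5: h = z + ψ = 79.41 + 27.32 = 106.73 m.
Head difference: h(PZ-1) − h(PZ-5) = 110.07 − 106.73 = 3.34 m.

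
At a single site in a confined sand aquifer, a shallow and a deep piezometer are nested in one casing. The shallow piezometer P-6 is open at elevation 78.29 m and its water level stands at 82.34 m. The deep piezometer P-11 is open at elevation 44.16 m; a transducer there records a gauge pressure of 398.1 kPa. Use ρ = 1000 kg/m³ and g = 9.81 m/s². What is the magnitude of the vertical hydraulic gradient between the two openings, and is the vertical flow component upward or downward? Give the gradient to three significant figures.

Total head at P-6: h = 82.34 m (water level in the standpipe).
Pressure head at P-11: ψ = P/(ρg) = 398.1×1000 / (1000 × 9.81) = 40.58 m.
Total head at P-11: h = z + ψ = 44.16 + 40.58 = 84.74 m.
Δh = h(P-6) − h(P-11) = 82.34 − 84.74 = -2.40 m.
Vertical separation Δz = 78.29 − 44.16 = 34.13 m.
|i_v| = |Δh| / Δz = 2.40 / 34.13 = 0.0703.
Head is higher in the deep piezometer, so vertical flow is upward (discharge condition).

|i_v| ≈ 0.0703; vertical flow is upward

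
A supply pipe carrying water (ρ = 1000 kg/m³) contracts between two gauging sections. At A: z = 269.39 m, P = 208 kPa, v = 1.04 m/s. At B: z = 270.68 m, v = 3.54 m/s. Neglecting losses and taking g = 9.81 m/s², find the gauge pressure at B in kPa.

Pressure head at A: ψ₁ = P₁/(ρg) = 208×1000 / (1000 × 9.81) = 21.20 m.
Velocity heads: v₁²/2g = 1.04²/19.62 = 0.055 m; v₂²/2g = 3.54²/19.62 = 0.639 m.
Total head H = z₁ + ψ₁ + v₁²/2g = 269.39 + 21.20 + 0.055 = 290.64 m.
ψ₂ = H − z₂ − v₂²/2g = 290.64 − 270.68 − 0.639 = 19.32 m.
P₂ = ρgψ₂ = 1000 × 9.81 × 19.32 ≈ 190 kPa.

P₂ ≈ 190 kPa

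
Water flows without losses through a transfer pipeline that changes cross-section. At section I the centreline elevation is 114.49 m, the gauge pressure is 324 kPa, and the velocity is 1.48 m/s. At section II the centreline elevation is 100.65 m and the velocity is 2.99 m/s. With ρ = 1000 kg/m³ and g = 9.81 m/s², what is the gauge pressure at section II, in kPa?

Pressure head at I: ψ₁ = P₁/(ρg) = 324×1000 / (1000 × 9.81) = 33.03 m.
Velocity heads: v₁²/2g = 1.48²/19.62 = 0.112 m; v₂²/2g = 2.99²/19.62 = 0.456 m.
Total head H = z₁ + ψ₁ + v₁²/2g = 114.49 + 33.03 + 0.112 = 147.63 m.
ψ₂ = H − z₂ − v₂²/2g = 147.63 − 100.65 − 0.456 = 46.52 m.
P₂ = ρgψ₂ = 1000 × 9.81 × 46.52 ≈ 456 kPa.

P₂ ≈ 456 kPa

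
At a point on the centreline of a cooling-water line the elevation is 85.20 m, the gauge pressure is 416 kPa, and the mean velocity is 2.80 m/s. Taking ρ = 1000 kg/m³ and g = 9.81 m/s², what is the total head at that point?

h ≈ 128.01 m

Pressure head ψ = P/(ρg) = 416×1000 / (1000 × 9.81) = 42.41 m.
Velocity head = v²/(2g) = 2.80² / (2 × 9.81) = 0.400 m.
h = z + ψ + v²/(2g) = 85.20 + 42.41 + 0.400 = 128.01 m.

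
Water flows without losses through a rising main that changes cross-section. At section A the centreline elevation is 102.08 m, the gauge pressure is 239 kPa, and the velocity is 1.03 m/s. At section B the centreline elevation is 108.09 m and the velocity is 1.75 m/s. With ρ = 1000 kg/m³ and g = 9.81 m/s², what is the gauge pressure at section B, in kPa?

Pressure head at A: ψ₁ = P₁/(ρg) = 239×1000 / (1000 × 9.81) = 24.36 m.
Velocity heads: v₁²/2g = 1.03²/19.62 = 0.054 m; v₂²/2g = 1.75²/19.62 = 0.156 m.
Total head H = z₁ + ψ₁ + v₁²/2g = 102.08 + 24.36 + 0.054 = 126.49 m.
ψ₂ = H − z₂ − v₂²/2g = 126.49 − 108.09 − 0.156 = 18.24 m.
P₂ = ρgψ₂ = 1000 × 9.81 × 18.24 ≈ 179 kPa.

P₂ ≈ 179 kPa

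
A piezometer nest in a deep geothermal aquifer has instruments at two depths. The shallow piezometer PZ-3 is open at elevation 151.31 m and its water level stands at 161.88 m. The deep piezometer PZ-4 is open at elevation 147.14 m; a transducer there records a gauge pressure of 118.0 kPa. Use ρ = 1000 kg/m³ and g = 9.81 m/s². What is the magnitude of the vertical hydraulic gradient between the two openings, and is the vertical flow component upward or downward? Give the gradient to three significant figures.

Total head at PZ-3: h = 161.88 m (water level in the standpipe).
Pressure head at PZ-4: ψ = P/(ρg) = 118.0×1000 / (1000 × 9.81) = 12.03 m.
Total head at PZ-4: h = z + ψ = 147.14 + 12.03 = 159.17 m.
Δh = h(PZ-3) − h(PZ-4) = 161.88 − 159.17 = 2.71 m.
Vertical separation Δz = 151.31 − 147.14 = 4.17 m.
|i_v| = |Δh| / Δz = 2.71 / 4.17 = 0.650.
Head is higher in the shallow piezometer, so vertical flow is downward (recharge condition).

|i_v| ≈ 0.650; vertical flow is downward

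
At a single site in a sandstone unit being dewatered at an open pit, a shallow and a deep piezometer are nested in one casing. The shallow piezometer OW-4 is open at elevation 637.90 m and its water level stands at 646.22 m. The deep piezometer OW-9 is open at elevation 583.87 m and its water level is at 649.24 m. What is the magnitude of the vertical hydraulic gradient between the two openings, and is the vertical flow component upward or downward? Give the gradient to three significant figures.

|i_v| ≈ 0.0559; vertical flow is upward

Total head at OW-4: h = 646.22 m (water level in the standpipe).
Total head at OW-9: h = 649.24 m.
Δh = h(OW-4) − h(OW-9) = 646.22 − 649.24 = -3.02 m.
Vertical separation Δz = 637.90 − 583.87 = 54.03 m.
|i_v| = |Δh| / Δz = 3.02 / 54.03 = 0.0559.
Head is higher in the deep piezometer, so vertical flow is upward (discharge condition).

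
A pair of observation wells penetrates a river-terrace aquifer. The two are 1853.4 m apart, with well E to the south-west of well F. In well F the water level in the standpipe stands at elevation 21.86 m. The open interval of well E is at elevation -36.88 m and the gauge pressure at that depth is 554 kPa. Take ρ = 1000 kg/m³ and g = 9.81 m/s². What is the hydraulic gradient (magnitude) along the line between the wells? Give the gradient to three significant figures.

i ≈ 0.00122

Total head at well F: h = 21.86 m (water level in the piezometer is the total head).
Pressure head at well E: ψ = P/(ρg) = 554×1000 / (1000 × 9.81) = 56.47 m.
Total head at well E: h = z + ψ = -36.88 + 56.47 = 19.59 m.
Head difference: h(well F) − h(well E) = 21.86 − 19.59 = 2.27 m.
Hydraulic gradient: i = |Δh| / L = 2.27 / 1853.4 = 0.00122.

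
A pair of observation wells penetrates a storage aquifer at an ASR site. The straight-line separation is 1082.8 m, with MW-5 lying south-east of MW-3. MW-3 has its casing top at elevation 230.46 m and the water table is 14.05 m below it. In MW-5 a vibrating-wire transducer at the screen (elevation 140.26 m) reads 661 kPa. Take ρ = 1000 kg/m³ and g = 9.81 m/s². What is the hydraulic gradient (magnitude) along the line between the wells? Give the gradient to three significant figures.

i ≈ 0.00810

Total head at MW-3: h = 230.46 − 14.05 = 216.41 m.
Pressure head at MW-5: ψ = P/(ρg) = 661×1000 / (1000 × 9.81) = 67.38 m.
Total head at MW-5: h = z + ψ = 140.26 + 67.38 = 207.64 m.
Head difference: h(MW-3) − h(MW-5) = 216.41 − 207.64 = 8.77 m.
Hydraulic gradient: i = |Δh| / L = 8.77 / 1082.8 = 0.00810.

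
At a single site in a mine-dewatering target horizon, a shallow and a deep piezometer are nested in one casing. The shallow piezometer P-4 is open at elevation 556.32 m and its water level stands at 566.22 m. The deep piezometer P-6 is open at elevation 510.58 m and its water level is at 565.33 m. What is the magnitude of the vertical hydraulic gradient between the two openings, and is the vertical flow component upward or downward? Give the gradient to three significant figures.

Total head at P-4: h = 566.22 m (water level in the standpipe).
Total head at P-6: h = 565.33 m.
Δh = h(P-4) − h(P-6) = 566.22 − 565.33 = 0.89 m.
Vertical separation Δz = 556.32 − 510.58 = 45.74 m.
|i_v| = |Δh| / Δz = 0.89 / 45.74 = 0.0195.
Head is higher in the shallow piezometer, so vertical flow is downward (recharge condition).

|i_v| ≈ 0.0195; vertical flow is downward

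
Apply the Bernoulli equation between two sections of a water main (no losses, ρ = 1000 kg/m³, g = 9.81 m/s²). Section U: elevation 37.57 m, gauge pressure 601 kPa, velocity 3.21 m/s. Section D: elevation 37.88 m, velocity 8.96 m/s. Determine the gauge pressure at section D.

Pressure head at U: ψ₁ = P₁/(ρg) = 601×1000 / (1000 × 9.81) = 61.26 m.
Velocity heads: v₁²/2g = 3.21²/19.62 = 0.525 m; v₂²/2g = 8.96²/19.62 = 4.092 m.
Total head H = z₁ + ψ₁ + v₁²/2g = 37.57 + 61.26 + 0.525 = 99.36 m.
ψ₂ = H − z₂ − v₂²/2g = 99.36 − 37.88 − 4.092 = 57.39 m.
P₂ = ρgψ₂ = 1000 × 9.81 × 57.39 ≈ 563 kPa.

P₂ ≈ 563 kPa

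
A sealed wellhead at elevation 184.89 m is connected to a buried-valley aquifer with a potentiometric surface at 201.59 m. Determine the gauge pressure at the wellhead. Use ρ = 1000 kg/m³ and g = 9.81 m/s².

Head above the cap: Δh = 201.59 − 184.89 = 16.70 m.
P = ρgΔh = 1000 × 9.81 × 16.70 = 163827 Pa ≈ 164 kPa.

P ≈ 164 kPa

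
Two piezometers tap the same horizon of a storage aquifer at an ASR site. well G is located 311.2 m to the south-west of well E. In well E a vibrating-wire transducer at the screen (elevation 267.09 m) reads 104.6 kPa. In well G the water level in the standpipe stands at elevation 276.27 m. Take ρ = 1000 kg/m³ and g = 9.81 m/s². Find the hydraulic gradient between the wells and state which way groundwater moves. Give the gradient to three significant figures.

i ≈ 0.00476; groundwater flows toward the south-west

Pressure head at well E: ψ = P/(ρg) = 104.6×1000 / (1000 × 9.81) = 10.66 m.
Total head at well E: h = z + ψ = 267.09 + 10.66 = 277.75 m.
Total head at well G: h = 276.27 m (water level in the piezometer is the total head).
Head difference: h(well E) − h(well G) = 277.75 − 276.27 = 1.48 m.
Hydraulic gradient: i = |Δh| / L = 1.48 / 311.2 = 0.00476.
Flow is from higher to lower head: from well E toward well G, i.e. toward the south-west.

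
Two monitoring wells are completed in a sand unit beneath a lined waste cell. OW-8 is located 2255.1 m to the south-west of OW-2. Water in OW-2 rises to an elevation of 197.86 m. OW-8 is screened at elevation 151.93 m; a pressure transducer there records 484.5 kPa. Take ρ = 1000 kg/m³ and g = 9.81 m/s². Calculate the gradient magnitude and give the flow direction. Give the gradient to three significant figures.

Total head at OW-2: h = 197.86 m (water level in the piezometer is the total head).
Pressure head at OW-8: ψ = P/(ρg) = 484.5×1000 / (1000 × 9.81) = 49.39 m.
Total head at OW-8: h = z + ψ = 151.93 + 49.39 = 201.32 m.
Head difference: h(OW-2) − h(OW-8) = 197.86 − 201.32 = -3.46 m.
Hydraulic gradient: i = |Δh| / L = 3.46 / 2255.1 = 0.00153.
Flow is from higher to lower head: from OW-8 toward OW-2, i.e. toward the north-east.

i ≈ 0.00153; groundwater flows toward the north-east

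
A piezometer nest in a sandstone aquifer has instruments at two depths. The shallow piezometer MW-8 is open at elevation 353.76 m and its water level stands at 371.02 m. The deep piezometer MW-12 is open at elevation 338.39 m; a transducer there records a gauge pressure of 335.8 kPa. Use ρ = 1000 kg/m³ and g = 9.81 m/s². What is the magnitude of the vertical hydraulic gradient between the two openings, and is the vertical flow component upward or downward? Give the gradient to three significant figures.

Total head at MW-8: h = 371.02 m (water level in the standpipe).
Pressure head at MW-12: ψ = P/(ρg) = 335.8×1000 / (1000 × 9.81) = 34.23 m.
Total head at MW-12: h = z + ψ = 338.39 + 34.23 = 372.62 m.
Δh = h(MW-8) − h(MW-12) = 371.02 − 372.62 = -1.60 m.
Vertical separation Δz = 353.76 − 338.39 = 15.37 m.
|i_v| = |Δh| / Δz = 1.60 / 15.37 = 0.104.
Head is higher in the deep piezometer, so vertical flow is upward (discharge condition).

|i_v| ≈ 0.104; vertical flow is upward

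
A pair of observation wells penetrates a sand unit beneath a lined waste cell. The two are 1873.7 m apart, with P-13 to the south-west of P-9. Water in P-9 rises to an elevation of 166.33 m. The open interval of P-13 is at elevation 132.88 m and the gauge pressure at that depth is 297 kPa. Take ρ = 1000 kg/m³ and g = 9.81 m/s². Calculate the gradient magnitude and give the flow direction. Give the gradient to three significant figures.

Total head at P-9: h = 166.33 m (water level in the piezometer is the total head).
Pressure head at P-13: ψ = P/(ρg) = 297×1000 / (1000 × 9.81) = 30.28 m.
Total head at P-13: h = z + ψ = 132.88 + 30.28 = 163.16 m.
Head difference: h(P-9) − h(P-13) = 166.33 − 163.16 = 3.17 m.
Hydraulic gradient: i = |Δh| / L = 3.17 / 1873.7 = 0.00169.
Flow is from higher to lower head: from P-9 toward P-13, i.e. toward the south-west.

i ≈ 0.00169; groundwater flows toward the south-west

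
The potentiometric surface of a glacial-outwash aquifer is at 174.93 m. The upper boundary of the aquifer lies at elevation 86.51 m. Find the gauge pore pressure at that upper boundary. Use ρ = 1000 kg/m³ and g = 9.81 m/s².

Pressure head at the aquifer top: ψ = h − z = 174.93 − 86.51 = 88.42 m.
P = ρgψ = 1000 × 9.81 × 88.42 = 867400 Pa ≈ 867 kPa.

P ≈ 867 kPa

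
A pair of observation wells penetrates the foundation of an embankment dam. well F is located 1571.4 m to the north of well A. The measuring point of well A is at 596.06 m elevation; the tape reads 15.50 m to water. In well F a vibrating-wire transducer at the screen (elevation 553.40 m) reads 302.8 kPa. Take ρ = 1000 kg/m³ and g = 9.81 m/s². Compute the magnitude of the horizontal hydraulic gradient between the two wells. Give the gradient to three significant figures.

Total head at well A: h = 596.06 − 15.50 = 580.56 m.
Pressure head at well F: ψ = P/(ρg) = 302.8×1000 / (1000 × 9.81) = 30.87 m.
Total head at well F: h = z + ψ = 553.40 + 30.87 = 584.27 m.
Head difference: h(well A) − h(well F) = 580.56 − 584.27 = -3.71 m.
Hydraulic gradient: i = |Δh| / L = 3.71 / 1571.4 = 0.00236.

i ≈ 0.00236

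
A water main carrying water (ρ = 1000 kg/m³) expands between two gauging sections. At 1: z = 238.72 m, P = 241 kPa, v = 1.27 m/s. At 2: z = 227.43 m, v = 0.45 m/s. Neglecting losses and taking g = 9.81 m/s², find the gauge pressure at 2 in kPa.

P₂ ≈ 352 kPa

Pressure head at 1: ψ₁ = P₁/(ρg) = 241×1000 / (1000 × 9.81) = 24.57 m.
Velocity heads: v₁²/2g = 1.27²/19.62 = 0.082 m; v₂²/2g = 0.45²/19.62 = 0.010 m.
Total head H = z₁ + ψ₁ + v₁²/2g = 238.72 + 24.57 + 0.082 = 263.37 m.
ψ₂ = H − z₂ − v₂²/2g = 263.37 − 227.43 − 0.010 = 35.93 m.
P₂ = ρgψ₂ = 1000 × 9.81 × 35.93 ≈ 352 kPa.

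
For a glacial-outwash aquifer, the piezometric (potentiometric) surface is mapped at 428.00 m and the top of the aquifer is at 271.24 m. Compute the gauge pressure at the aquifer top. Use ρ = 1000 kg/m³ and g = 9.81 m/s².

Pressure head at the aquifer top: ψ = h − z = 428.00 − 271.24 = 156.76 m.
P = ρgψ = 1000 × 9.81 × 156.76 = 1537816 Pa ≈ 1540 kPa.

P ≈ 1540 kPa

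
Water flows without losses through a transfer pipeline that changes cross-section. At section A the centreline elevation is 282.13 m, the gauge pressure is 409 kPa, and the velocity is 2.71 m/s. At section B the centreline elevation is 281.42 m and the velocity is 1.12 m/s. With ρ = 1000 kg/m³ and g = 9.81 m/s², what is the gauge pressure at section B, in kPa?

Pressure head at A: ψ₁ = P₁/(ρg) = 409×1000 / (1000 × 9.81) = 41.69 m.
Velocity heads: v₁²/2g = 2.71²/19.62 = 0.374 m; v₂²/2g = 1.12²/19.62 = 0.064 m.
Total head H = z₁ + ψ₁ + v₁²/2g = 282.13 + 41.69 + 0.374 = 324.19 m.
ψ₂ = H − z₂ − v₂²/2g = 324.19 − 281.42 − 0.064 = 42.71 m.
P₂ = ρgψ₂ = 1000 × 9.81 × 42.71 ≈ 419 kPa.

P₂ ≈ 419 kPa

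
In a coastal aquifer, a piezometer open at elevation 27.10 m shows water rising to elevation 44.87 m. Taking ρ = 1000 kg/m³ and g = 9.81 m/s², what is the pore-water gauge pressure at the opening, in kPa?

Pressure head ψ = h − z = 44.87 − 27.10 = 17.77 m.
P = ρgψ = 1000 × 9.81 × 17.77 = 174324 Pa ≈ 174 kPa.

P ≈ 174 kPa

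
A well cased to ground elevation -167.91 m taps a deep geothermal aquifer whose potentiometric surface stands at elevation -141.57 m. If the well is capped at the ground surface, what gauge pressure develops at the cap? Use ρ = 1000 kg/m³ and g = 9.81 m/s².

Head above the cap: Δh = -141.57 − (-167.91) = 26.34 m.
P = ρgΔh = 1000 × 9.81 × 26.34 = 258395 Pa ≈ 258 kPa.

P ≈ 258 kPa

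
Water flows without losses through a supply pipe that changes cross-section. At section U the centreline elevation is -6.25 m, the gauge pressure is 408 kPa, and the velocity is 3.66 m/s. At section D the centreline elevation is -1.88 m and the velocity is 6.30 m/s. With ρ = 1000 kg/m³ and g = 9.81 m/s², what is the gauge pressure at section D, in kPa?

P₂ ≈ 352 kPa

Pressure head at U: ψ₁ = P₁/(ρg) = 408×1000 / (1000 × 9.81) = 41.59 m.
Velocity heads: v₁²/2g = 3.66²/19.62 = 0.683 m; v₂²/2g = 6.30²/19.62 = 2.023 m.
Total head H = z₁ + ψ₁ + v₁²/2g = -6.25 + 41.59 + 0.683 = 36.02 m.
ψ₂ = H − z₂ − v₂²/2g = 36.02 − (-1.88) − 2.023 = 35.88 m.
P₂ = ρgψ₂ = 1000 × 9.81 × 35.88 ≈ 352 kPa.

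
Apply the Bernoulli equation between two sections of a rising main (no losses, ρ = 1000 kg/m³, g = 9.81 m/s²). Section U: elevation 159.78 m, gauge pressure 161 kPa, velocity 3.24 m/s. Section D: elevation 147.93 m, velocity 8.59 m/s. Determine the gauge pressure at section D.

Pressure head at U: ψ₁ = P₁/(ρg) = 161×1000 / (1000 × 9.81) = 16.41 m.
Velocity heads: v₁²/2g = 3.24²/19.62 = 0.535 m; v₂²/2g = 8.59²/19.62 = 3.761 m.
Total head H = z₁ + ψ₁ + v₁²/2g = 159.78 + 16.41 + 0.535 = 176.72 m.
ψ₂ = H − z₂ − v₂²/2g = 176.72 − 147.93 − 3.761 = 25.03 m.
P₂ = ρgψ₂ = 1000 × 9.81 × 25.03 ≈ 246 kPa.

P₂ ≈ 246 kPa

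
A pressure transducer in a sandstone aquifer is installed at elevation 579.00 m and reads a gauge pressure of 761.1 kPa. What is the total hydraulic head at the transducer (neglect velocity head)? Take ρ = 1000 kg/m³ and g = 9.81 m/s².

ψ = P/(ρg) = 761.1×1000 / (1000 × 9.81) = 77.58 m.
h = z + ψ = 579.00 + 77.58 = 656.58 m.

h ≈ 656.58 m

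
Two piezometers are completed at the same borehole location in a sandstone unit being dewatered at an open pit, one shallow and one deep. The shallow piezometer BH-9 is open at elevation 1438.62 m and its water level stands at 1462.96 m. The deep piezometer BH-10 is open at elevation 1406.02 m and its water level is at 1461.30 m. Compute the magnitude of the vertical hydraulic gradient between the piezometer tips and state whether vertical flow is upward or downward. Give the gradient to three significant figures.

|i_v| ≈ 0.0509; vertical flow is downward

Total head at BH-9: h = 1462.96 m (water level in the standpipe).
Total head at BH-10: h = 1461.30 m.
Δh = h(BH-9) − h(BH-10) = 1462.96 − 1461.30 = 1.66 m.
Vertical separation Δz = 1438.62 − 1406.02 = 32.60 m.
|i_v| = |Δh| / Δz = 1.66 / 32.60 = 0.0509.
Head is higher in the shallow piezometer, so vertical flow is downward (recharge condition).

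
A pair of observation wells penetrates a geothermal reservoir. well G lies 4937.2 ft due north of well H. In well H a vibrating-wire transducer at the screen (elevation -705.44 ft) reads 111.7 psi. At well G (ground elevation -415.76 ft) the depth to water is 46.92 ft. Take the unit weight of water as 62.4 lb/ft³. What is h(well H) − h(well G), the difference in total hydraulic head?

Δh ≈ 15.01 ft

Pressure head at well H: ψ = 144·P/γ = 144 × 111.7 / 62.4 = 257.77 ft.
Total head at well H: h = z + ψ = -705.44 + 257.77 = -447.67 ft.
Total head at well G: h = -415.76 − 46.92 = -462.68 ft.
Head difference: h(well H) − h(well G) = -447.67 − (-462.68) = 15.01 ft.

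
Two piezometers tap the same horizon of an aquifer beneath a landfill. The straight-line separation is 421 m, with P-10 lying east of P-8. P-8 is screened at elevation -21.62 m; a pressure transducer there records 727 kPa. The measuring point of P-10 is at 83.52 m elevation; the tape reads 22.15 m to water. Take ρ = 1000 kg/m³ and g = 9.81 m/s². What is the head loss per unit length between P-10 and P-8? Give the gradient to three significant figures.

i ≈ 0.0211 m/m

Pressure head at P-8: ψ = P/(ρg) = 727×1000 / (1000 × 9.81) = 74.11 m.
Total head at P-8: h = z + ψ = -21.62 + 74.11 = 52.49 m.
Total head at P-10: h = 83.52 − 22.15 = 61.37 m.
Head difference: h(P-8) − h(P-10) = 52.49 − 61.37 = -8.88 m.
Hydraulic gradient: i = |Δh| / L = 8.88 / 421 = 0.0211.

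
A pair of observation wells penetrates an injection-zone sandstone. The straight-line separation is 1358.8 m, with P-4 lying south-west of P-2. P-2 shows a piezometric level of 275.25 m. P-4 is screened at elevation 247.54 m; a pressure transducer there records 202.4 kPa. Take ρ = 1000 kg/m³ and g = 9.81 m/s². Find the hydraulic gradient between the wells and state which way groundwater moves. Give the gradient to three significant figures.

i ≈ 0.00521; groundwater flows toward the south-west

Total head at P-2: h = 275.25 m (water level in the piezometer is the total head).
Pressure head at P-4: ψ = P/(ρg) = 202.4×1000 / (1000 × 9.81) = 20.63 m.
Total head at P-4: h = z + ψ = 247.54 + 20.63 = 268.17 m.
Head difference: h(P-2) − h(P-4) = 275.25 − 268.17 = 7.08 m.
Hydraulic gradient: i = |Δh| / L = 7.08 / 1358.8 = 0.00521.
Flow is from higher to lower head: from P-2 toward P-4, i.e. toward the south-west.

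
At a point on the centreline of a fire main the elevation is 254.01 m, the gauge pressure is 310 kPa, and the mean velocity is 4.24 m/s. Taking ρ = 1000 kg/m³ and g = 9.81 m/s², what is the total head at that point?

h ≈ 286.53 m

Pressure head ψ = P/(ρg) = 310×1000 / (1000 × 9.81) = 31.60 m.
Velocity head = v²/(2g) = 4.24² / (2 × 9.81) = 0.916 m.
h = z + ψ + v²/(2g) = 254.01 + 31.60 + 0.916 = 286.53 m.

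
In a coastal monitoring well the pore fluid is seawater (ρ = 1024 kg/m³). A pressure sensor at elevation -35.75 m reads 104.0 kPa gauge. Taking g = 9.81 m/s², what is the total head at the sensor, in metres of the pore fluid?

ψ = P/(ρg) = 104.0×1000 / (1024 × 9.81) = 10.35 m.
h = z + ψ = -35.75 + 10.35 = -25.40 m.

h ≈ -25.40 m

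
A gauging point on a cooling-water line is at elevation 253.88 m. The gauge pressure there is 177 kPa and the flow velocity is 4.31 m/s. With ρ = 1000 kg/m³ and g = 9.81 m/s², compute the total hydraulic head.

h ≈ 272.87 m

Pressure head ψ = P/(ρg) = 177×1000 / (1000 × 9.81) = 18.04 m.
Velocity head = v²/(2g) = 4.31² / (2 × 9.81) = 0.947 m.
h = z + ψ + v²/(2g) = 253.88 + 18.04 + 0.947 = 272.87 m.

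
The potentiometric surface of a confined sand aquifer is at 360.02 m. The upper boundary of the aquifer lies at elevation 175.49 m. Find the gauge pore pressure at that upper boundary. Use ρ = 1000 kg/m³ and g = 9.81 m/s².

Pressure head at the aquifer top: ψ = h − z = 360.02 − 175.49 = 184.53 m.
P = ρgψ = 1000 × 9.81 × 184.53 = 1810239 Pa ≈ 1810 kPa.

P ≈ 1810 kPa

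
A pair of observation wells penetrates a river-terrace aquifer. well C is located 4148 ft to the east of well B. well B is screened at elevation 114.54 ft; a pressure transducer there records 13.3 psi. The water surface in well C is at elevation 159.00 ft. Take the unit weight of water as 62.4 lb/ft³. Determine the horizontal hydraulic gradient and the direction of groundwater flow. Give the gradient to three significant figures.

Pressure head at well B: ψ = 144·P/γ = 144 × 13.3 / 62.4 = 30.69 ft.
Total head at well B: h = z + ψ = 114.54 + 30.69 = 145.23 ft.
Total head at well C: h = 159.00 ft (water level in the piezometer is the total head).
Head difference: h(well B) − h(well C) = 145.23 − 159.00 = -13.77 ft.
Hydraulic gradient: i = |Δh| / L = 13.77 / 4148 = 0.00332.
Flow is from higher to lower head: from well C toward well B, i.e. toward the west.

i ≈ 0.00332; groundwater flows toward the west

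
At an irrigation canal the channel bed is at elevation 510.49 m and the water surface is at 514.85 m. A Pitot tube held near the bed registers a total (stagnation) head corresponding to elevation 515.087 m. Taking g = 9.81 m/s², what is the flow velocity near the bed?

Near the bed, under hydrostatic conditions, the piezometric head (z + ψ) equals the free-surface elevation, 514.85 m.
Velocity head = total − piezometric = 515.087 − 514.85 = 0.237 m.
v = √(2g·h_v) = √(2 × 9.81 × 0.237) = 2.16 m/s.

v ≈ 2.16 m/s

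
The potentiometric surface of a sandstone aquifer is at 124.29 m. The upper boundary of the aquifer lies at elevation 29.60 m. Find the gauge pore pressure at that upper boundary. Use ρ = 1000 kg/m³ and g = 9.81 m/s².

P ≈ 929 kPa

Pressure head at the aquifer top: ψ = h − z = 124.29 − 29.60 = 94.69 m.
P = ρgψ = 1000 × 9.81 × 94.69 = 928909 Pa ≈ 929 kPa.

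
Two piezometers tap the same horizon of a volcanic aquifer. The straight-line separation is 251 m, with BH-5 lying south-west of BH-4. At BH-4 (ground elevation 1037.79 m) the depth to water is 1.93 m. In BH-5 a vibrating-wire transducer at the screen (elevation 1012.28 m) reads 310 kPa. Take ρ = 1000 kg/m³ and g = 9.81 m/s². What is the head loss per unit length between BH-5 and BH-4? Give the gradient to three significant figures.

Total head at BH-4: h = 1037.79 − 1.93 = 1035.86 m.
Pressure head at BH-5: ψ = P/(ρg) = 310×1000 / (1000 × 9.81) = 31.60 m.
Total head at BH-5: h = z + ψ = 1012.28 + 31.60 = 1043.88 m.
Head difference: h(BH-4) − h(BH-5) = 1035.86 − 1043.88 = -8.02 m.
Hydraulic gradient: i = |Δh| / L = 8.02 / 251 = 0.0320.

i ≈ 0.0320 m/m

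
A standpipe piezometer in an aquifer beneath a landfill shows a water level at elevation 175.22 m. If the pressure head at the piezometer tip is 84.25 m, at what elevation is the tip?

z ≈ 90.97 m

z = h − ψ = 175.22 − 84.25 = 90.97 m.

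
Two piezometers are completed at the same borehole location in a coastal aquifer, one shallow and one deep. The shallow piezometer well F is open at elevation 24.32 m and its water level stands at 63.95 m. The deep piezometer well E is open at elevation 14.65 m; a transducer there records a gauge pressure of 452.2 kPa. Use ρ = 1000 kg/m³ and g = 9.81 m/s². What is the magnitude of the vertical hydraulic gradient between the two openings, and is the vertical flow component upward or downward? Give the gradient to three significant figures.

Total head at well F: h = 63.95 m (water level in the standpipe).
Pressure head at well E: ψ = P/(ρg) = 452.2×1000 / (1000 × 9.81) = 46.10 m.
Total head at well E: h = z + ψ = 14.65 + 46.10 = 60.75 m.
Δh = h(well F) − h(well E) = 63.95 − 60.75 = 3.20 m.
Vertical separation Δz = 24.32 − 14.65 = 9.67 m.
|i_v| = |Δh| / Δz = 3.20 / 9.67 = 0.331.
Head is higher in the shallow piezometer, so vertical flow is downward (recharge condition).

|i_v| ≈ 0.331; vertical flow is downward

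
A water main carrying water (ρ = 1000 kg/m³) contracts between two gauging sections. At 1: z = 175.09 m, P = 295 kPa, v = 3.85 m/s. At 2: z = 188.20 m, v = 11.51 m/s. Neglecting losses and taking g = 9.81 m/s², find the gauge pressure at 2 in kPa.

P₂ ≈ 108 kPa

Pressure head at 1: ψ₁ = P₁/(ρg) = 295×1000 / (1000 × 9.81) = 30.07 m.
Velocity heads: v₁²/2g = 3.85²/19.62 = 0.755 m; v₂²/2g = 11.51²/19.62 = 6.752 m.
Total head H = z₁ + ψ₁ + v₁²/2g = 175.09 + 30.07 + 0.755 = 205.91 m.
ψ₂ = H − z₂ − v₂²/2g = 205.91 − 188.20 − 6.752 = 10.96 m.
P₂ = ρgψ₂ = 1000 × 9.81 × 10.96 ≈ 108 kPa.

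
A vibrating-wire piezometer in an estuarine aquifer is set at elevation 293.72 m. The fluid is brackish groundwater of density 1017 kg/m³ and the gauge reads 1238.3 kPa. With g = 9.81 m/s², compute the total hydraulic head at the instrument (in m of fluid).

ψ = P/(ρg) = 1238.3×1000 / (1017 × 9.81) = 124.12 m.
h = z + ψ = 293.72 + 124.12 = 417.84 m.

h ≈ 417.84 m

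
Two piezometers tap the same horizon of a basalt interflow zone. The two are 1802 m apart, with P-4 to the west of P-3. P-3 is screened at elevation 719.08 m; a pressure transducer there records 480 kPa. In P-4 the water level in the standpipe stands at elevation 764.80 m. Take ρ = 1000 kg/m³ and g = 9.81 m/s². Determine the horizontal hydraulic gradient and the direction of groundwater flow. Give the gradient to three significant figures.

Pressure head at P-3: ψ = P/(ρg) = 480×1000 / (1000 × 9.81) = 48.93 m.
Total head at P-3: h = z + ψ = 719.08 + 48.93 = 768.01 m.
Total head at P-4: h = 764.80 m (water level in the piezometer is the total head).
Head difference: h(P-3) − h(P-4) = 768.01 − 764.80 = 3.21 m.
Hydraulic gradient: i = |Δh| / L = 3.21 / 1802 = 0.00178.
Flow is from higher to lower head: from P-3 toward P-4, i.e. toward the west.

i ≈ 0.00178; groundwater flows toward the west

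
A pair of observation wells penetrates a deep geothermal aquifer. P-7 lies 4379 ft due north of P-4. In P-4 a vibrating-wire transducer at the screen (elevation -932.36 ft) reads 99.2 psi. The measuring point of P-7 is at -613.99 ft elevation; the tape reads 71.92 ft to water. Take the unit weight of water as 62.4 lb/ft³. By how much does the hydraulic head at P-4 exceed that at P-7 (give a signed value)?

Pressure head at P-4: ψ = 144·P/γ = 144 × 99.2 / 62.4 = 228.92 ft.
Total head at P-4: h = z + ψ = -932.36 + 228.92 = -703.44 ft.
Total head at P-7: h = -613.99 − 71.92 = -685.91 ft.
Head difference: h(P-4) − h(P-7) = -703.44 − (-685.91) = -17.53 ft.

Δh ≈ -17.53 ft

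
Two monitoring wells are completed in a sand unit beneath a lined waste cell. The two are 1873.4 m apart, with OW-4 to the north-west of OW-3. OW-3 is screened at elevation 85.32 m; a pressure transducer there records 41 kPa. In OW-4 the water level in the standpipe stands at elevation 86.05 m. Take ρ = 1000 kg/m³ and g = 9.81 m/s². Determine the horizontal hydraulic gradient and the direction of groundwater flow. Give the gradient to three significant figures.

i ≈ 0.00184; groundwater flows toward the north-west

Pressure head at OW-3: ψ = P/(ρg) = 41×1000 / (1000 × 9.81) = 4.18 m.
Total head at OW-3: h = z + ψ = 85.32 + 4.18 = 89.50 m.
Total head at OW-4: h = 86.05 m (water level in the piezometer is the total head).
Head difference: h(OW-3) − h(OW-4) = 89.50 − 86.05 = 3.45 m.
Hydraulic gradient: i = |Δh| / L = 3.45 / 1873.4 = 0.00184.
Flow is from higher to lower head: from OW-3 toward OW-4, i.e. toward the north-west.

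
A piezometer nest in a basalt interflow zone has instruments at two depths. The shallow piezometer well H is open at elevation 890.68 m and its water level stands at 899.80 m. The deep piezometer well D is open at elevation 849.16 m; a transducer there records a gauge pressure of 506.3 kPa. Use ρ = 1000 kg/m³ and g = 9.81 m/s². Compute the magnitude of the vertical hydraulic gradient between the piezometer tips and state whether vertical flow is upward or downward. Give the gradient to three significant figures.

Total head at well H: h = 899.80 m (water level in the standpipe).
Pressure head at well D: ψ = P/(ρg) = 506.3×1000 / (1000 × 9.81) = 51.61 m.
Total head at well D: h = z + ψ = 849.16 + 51.61 = 900.77 m.
Δh = h(well H) − h(well D) = 899.80 − 900.77 = -0.97 m.
Vertical separation Δz = 890.68 − 849.16 = 41.52 m.
|i_v| = |Δh| / Δz = 0.97 / 41.52 = 0.0234.
Head is higher in the deep piezometer, so vertical flow is upward (discharge condition).

|i_v| ≈ 0.0234; vertical flow is upward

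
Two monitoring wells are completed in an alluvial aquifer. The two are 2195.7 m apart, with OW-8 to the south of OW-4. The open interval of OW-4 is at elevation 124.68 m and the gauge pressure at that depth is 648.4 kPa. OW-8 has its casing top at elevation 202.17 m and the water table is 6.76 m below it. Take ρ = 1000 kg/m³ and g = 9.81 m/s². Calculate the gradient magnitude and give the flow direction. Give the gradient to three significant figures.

Pressure head at OW-4: ψ = P/(ρg) = 648.4×1000 / (1000 × 9.81) = 66.10 m.
Total head at OW-4: h = z + ψ = 124.68 + 66.10 = 190.78 m.
Total head at OW-8: h = 202.17 − 6.76 = 195.41 m.
Head difference: h(OW-4) − h(OW-8) = 190.78 − 195.41 = -4.63 m.
Hydraulic gradient: i = |Δh| / L = 4.63 / 2195.7 = 0.00211.
Flow is from higher to lower head: from OW-8 toward OW-4, i.e. toward the north.

i ≈ 0.00211; groundwater flows toward the north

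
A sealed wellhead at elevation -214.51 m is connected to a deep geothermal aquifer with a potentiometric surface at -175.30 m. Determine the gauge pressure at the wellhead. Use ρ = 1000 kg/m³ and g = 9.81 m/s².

Head above the cap: Δh = -175.30 − (-214.51) = 39.21 m.
P = ρgΔh = 1000 × 9.81 × 39.21 = 384650 Pa ≈ 385 kPa.

P ≈ 385 kPa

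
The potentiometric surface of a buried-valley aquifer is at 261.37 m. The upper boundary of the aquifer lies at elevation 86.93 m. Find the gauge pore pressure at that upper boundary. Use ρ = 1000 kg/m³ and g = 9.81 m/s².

P ≈ 1710 kPa

Pressure head at the aquifer top: ψ = h − z = 261.37 − 86.93 = 174.44 m.
P = ρgψ = 1000 × 9.81 × 174.44 = 1711256 Pa ≈ 1710 kPa.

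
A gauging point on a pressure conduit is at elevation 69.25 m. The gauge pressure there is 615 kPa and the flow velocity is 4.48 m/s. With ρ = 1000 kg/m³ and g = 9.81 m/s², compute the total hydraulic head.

h ≈ 132.96 m

Pressure head ψ = P/(ρg) = 615×1000 / (1000 × 9.81) = 62.69 m.
Velocity head = v²/(2g) = 4.48² / (2 × 9.81) = 1.023 m.
h = z + ψ + v²/(2g) = 69.25 + 62.69 + 1.023 = 132.96 m.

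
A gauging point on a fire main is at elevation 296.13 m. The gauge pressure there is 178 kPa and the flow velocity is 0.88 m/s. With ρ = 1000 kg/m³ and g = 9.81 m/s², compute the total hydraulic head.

h ≈ 314.31 m

Pressure head ψ = P/(ρg) = 178×1000 / (1000 × 9.81) = 18.14 m.
Velocity head = v²/(2g) = 0.88² / (2 × 9.81) = 0.039 m.
h = z + ψ + v²/(2g) = 296.13 + 18.14 + 0.039 = 314.31 m.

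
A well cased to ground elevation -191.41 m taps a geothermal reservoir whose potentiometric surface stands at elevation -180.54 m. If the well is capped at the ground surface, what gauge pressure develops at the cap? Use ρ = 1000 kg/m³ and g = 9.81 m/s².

Head above the cap: Δh = -180.54 − (-191.41) = 10.87 m.
P = ρgΔh = 1000 × 9.81 × 10.87 = 106635 Pa ≈ 107 kPa.

P ≈ 107 kPa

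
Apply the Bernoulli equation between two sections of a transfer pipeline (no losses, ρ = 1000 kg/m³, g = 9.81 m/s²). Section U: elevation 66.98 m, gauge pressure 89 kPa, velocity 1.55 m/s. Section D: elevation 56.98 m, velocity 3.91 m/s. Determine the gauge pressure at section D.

P₂ ≈ 181 kPa

Pressure head at U: ψ₁ = P₁/(ρg) = 89×1000 / (1000 × 9.81) = 9.07 m.
Velocity heads: v₁²/2g = 1.55²/19.62 = 0.122 m; v₂²/2g = 3.91²/19.62 = 0.779 m.
Total head H = z₁ + ψ₁ + v₁²/2g = 66.98 + 9.07 + 0.122 = 76.17 m.
ψ₂ = H − z₂ − v₂²/2g = 76.17 − 56.98 − 0.779 = 18.41 m.
P₂ = ρgψ₂ = 1000 × 9.81 × 18.41 ≈ 181 kPa.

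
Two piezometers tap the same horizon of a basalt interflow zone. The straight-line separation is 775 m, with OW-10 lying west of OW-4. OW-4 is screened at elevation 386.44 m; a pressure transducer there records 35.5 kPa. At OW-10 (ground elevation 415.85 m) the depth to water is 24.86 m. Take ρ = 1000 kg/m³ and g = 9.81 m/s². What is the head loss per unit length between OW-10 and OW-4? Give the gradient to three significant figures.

i ≈ 0.00120 m/m

Pressure head at OW-4: ψ = P/(ρg) = 35.5×1000 / (1000 × 9.81) = 3.62 m.
Total head at OW-4: h = z + ψ = 386.44 + 3.62 = 390.06 m.
Total head at OW-10: h = 415.85 − 24.86 = 390.99 m.
Head difference: h(OW-4) − h(OW-10) = 390.06 − 390.99 = -0.93 m.
Hydraulic gradient: i = |Δh| / L = 0.93 / 775 = 0.00120.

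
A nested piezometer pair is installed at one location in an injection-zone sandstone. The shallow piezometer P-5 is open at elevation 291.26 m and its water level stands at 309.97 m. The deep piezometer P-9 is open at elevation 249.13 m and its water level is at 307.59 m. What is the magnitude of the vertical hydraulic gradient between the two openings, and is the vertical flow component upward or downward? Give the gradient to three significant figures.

Total head at P-5: h = 309.97 m (water level in the standpipe).
Total head at P-9: h = 307.59 m.
Δh = h(P-5) − h(P-9) = 309.97 − 307.59 = 2.38 m.
Vertical separation Δz = 291.26 − 249.13 = 42.13 m.
|i_v| = |Δh| / Δz = 2.38 / 42.13 = 0.0565.
Head is higher in the shallow piezometer, so vertical flow is downward (recharge condition).

|i_v| ≈ 0.0565; vertical flow is downward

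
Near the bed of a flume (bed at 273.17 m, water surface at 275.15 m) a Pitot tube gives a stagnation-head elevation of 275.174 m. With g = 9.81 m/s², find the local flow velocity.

Near the bed, under hydrostatic conditions, the piezometric head (z + ψ) equals the free-surface elevation, 275.15 m.
Velocity head = total − piezometric = 275.174 − 275.15 = 0.024 m.
v = √(2g·h_v) = √(2 × 9.81 × 0.024) = 0.686 m/s.

v ≈ 0.686 m/s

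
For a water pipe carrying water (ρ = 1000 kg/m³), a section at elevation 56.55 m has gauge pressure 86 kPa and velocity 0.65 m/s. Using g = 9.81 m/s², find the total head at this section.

Pressure head ψ = P/(ρg) = 86×1000 / (1000 × 9.81) = 8.77 m.
Velocity head = v²/(2g) = 0.65² / (2 × 9.81) = 0.022 m.
h = z + ψ + v²/(2g) = 56.55 + 8.77 + 0.022 = 65.34 m.

h ≈ 65.34 m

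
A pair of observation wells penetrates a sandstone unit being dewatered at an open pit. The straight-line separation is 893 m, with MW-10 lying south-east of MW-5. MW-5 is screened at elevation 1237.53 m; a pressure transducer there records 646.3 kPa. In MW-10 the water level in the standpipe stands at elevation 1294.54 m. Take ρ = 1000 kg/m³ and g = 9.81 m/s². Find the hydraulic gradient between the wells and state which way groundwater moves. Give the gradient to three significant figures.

i ≈ 0.00993; groundwater flows toward the south-east

Pressure head at MW-5: ψ = P/(ρg) = 646.3×1000 / (1000 × 9.81) = 65.88 m.
Total head at MW-5: h = z + ψ = 1237.53 + 65.88 = 1303.41 m.
Total head at MW-10: h = 1294.54 m (water level in the piezometer is the total head).
Head difference: h(MW-5) − h(MW-10) = 1303.41 − 1294.54 = 8.87 m.
Hydraulic gradient: i = |Δh| / L = 8.87 / 893 = 0.00993.
Flow is from higher to lower head: from MW-5 toward MW-10, i.e. toward the south-east.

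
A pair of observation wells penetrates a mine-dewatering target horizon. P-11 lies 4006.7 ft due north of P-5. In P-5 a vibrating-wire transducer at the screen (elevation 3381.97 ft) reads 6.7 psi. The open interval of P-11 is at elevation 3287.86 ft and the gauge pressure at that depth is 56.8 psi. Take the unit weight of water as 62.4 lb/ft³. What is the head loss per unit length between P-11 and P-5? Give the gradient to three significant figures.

i ≈ 0.00537 ft/ft

Pressure head at P-5: ψ = 144·P/γ = 144 × 6.7 / 62.4 = 15.46 ft.
Total head at P-5: h = z + ψ = 3381.97 + 15.46 = 3397.43 ft.
Pressure head at P-11: ψ = 144·P/γ = 144 × 56.8 / 62.4 = 131.08 ft.
Total head at P-11: h = z + ψ = 3287.86 + 131.08 = 3418.94 ft.
Head difference: h(P-5) − h(P-11) = 3397.43 − 3418.94 = -21.51 ft.
Hydraulic gradient: i = |Δh| / L = 21.51 / 4006.7 = 0.00537.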